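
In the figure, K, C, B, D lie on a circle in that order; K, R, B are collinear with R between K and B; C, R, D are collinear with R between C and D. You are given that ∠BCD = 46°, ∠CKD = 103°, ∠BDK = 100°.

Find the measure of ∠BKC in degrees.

∠BKC = 57°

1. ∠CBD = 77°  [cyclic KCBD, opposite ∠K+∠B]
2. ∠BDC = 57°  [△CBD]
3. ∠BKC = 57°  [same arc CB]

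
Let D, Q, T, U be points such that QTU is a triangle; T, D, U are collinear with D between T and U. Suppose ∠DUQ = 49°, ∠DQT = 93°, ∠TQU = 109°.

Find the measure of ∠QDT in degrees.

∠QDT = 65°

1. ∠QUT = 49°  [D on ray UT]
2. ∠QTU = 22°  [△QTU]
3. ∠DTQ = 22°  [D on ray TU]
4. ∠QDT = 65°  [△QTD]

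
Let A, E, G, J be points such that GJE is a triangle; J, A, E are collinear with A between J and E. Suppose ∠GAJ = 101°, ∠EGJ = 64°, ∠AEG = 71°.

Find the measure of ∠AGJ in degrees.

1. ∠GEJ = 71°  [A on ray EJ]
2. ∠EJG = 45°  [△GJE]
3. ∠AJG = 45°  [A on ray JE]
4. ∠AGJ = 34°  [△GJA]

∠AGJ = 34°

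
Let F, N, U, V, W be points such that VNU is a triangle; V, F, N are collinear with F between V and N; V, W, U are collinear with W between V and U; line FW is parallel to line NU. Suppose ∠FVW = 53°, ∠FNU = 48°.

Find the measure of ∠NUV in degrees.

∠NUV = 79°

1. ∠NVU = 53°  [F on VN, W on VU]
2. ∠UNV = 48°  [F on ray NV]
3. ∠NUV = 79°  [△VNU]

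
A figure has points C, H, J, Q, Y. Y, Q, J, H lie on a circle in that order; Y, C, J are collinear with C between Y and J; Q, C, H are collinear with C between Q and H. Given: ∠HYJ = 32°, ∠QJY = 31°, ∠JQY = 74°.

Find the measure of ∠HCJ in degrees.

∠HCJ = 63°

1. ∠QHY = 31°  [same arc YQ]
2. ∠HCY = 117°  [△YCH]
3. ∠HCJ = 63°  [linear pair at C on YJ]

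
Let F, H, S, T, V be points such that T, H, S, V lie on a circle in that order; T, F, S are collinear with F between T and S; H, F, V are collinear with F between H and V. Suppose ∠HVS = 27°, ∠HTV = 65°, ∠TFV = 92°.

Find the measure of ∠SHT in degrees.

∠SHT = 103°

1. ∠HTS = 27°  [same arc HS]
2. ∠HSV = 115°  [cyclic THSV, opposite ∠T+∠S]
3. ∠HFS = 92°  [vertical angles at F]
4. ∠SHV = 38°  [△HSV]
5. ∠HST = 50°  [△HFS]
6. ∠SHT = 103°  [△THS]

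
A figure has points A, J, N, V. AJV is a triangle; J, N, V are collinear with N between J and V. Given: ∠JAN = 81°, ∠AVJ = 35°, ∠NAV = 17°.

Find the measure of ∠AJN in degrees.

∠AJN = 47°

1. ∠AVN = 35°  [N on ray VJ]
2. ∠ANV = 128°  [△ANV]
3. ∠ANJ = 52°  [linear pair at N on JV]
4. ∠AJN = 47°  [△AJN]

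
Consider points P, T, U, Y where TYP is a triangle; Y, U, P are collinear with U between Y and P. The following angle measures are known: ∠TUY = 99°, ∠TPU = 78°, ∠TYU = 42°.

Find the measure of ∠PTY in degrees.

∠PTY = 60°

1. ∠TPY = 78°  [U on ray PY]
2. ∠PYT = 42°  [U on ray YP]
3. ∠PTY = 60°  [△TYP]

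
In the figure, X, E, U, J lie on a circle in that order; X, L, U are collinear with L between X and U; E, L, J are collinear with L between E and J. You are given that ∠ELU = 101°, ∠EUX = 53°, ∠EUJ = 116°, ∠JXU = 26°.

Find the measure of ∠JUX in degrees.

1. ∠JLX = 101°  [vertical angles at L]
2. ∠JEU = 26°  [△ELU]
3. ∠EJU = 38°  [△EUJ]
4. ∠JLU = 79°  [linear pair at L on XU]
5. ∠JUX = 63°  [△ULJ]

∠JUX = 63°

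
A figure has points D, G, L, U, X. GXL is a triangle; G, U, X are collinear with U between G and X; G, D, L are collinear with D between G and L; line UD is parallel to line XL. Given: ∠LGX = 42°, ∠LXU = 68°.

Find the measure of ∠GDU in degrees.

1. ∠GXL = 68°  [U on ray XG]
2. ∠GLX = 70°  [△GXL]
3. ∠GDU = 70°  [UD∥XL, corresponding at D]

∠GDU = 70°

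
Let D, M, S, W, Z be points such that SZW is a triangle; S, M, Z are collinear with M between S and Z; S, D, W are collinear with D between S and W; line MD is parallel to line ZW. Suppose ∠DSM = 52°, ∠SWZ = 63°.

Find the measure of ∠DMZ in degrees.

∠DMZ = 115°

1. ∠WSZ = 52°  [M on SZ, D on SW]
2. ∠SZW = 65°  [△SZW]
3. ∠DMS = 65°  [MD∥ZW, corresponding at M]
4. ∠DMZ = 115°  [linear pair at M on SZ]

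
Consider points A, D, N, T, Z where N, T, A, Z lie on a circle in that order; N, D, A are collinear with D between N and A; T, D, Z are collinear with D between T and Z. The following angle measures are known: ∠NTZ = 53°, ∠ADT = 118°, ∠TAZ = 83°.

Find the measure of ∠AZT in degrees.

∠AZT = 65°

1. ∠NAZ = 53°  [same arc NZ]
2. ∠NDZ = 118°  [vertical angles at D]
3. ∠ADZ = 62°  [linear pair at D on NA]
4. ∠AZT = 65°  [△ADZ]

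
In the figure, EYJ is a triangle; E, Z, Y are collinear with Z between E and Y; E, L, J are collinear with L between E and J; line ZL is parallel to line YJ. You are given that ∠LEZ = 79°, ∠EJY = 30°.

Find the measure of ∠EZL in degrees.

1. ∠JEY = 79°  [Z on EY, L on EJ]
2. ∠EYJ = 71°  [△EYJ]
3. ∠EZL = 71°  [ZL∥YJ, corresponding at Z]

∠EZL = 71°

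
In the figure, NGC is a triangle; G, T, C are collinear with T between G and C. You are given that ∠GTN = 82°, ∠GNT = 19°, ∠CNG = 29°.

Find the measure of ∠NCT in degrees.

1. ∠NGT = 79°  [△NGT]
2. ∠CGN = 79°  [T on ray GC]
3. ∠GCN = 72°  [△NGC]
4. ∠NCT = 72°  [T on ray CG]

∠NCT = 72°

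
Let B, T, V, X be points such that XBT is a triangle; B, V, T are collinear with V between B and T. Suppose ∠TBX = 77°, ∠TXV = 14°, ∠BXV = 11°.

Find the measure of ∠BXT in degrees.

∠BXT = 25°

1. ∠VBX = 77°  [V on ray BT]
2. ∠BVX = 92°  [△XBV]
3. ∠TVX = 88°  [linear pair at V on BT]
4. ∠VTX = 78°  [△XVT]
5. ∠BTX = 78°  [V on ray TB]
6. ∠BXT = 25°  [△XBT]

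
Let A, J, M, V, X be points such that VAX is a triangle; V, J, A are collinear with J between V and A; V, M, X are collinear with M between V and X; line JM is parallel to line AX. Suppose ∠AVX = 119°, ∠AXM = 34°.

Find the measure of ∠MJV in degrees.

∠MJV = 27°

1. ∠AXV = 34°  [M on ray XV]
2. ∠VAX = 27°  [△VAX]
3. ∠MJV = 27°  [JM∥AX, corresponding at J]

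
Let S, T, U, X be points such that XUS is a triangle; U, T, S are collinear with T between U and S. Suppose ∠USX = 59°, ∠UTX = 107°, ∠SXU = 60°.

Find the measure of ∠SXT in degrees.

∠SXT = 48°

1. ∠TSX = 59°  [T on ray SU]
2. ∠STX = 73°  [linear pair at T on US]
3. ∠SXT = 48°  [△XTS]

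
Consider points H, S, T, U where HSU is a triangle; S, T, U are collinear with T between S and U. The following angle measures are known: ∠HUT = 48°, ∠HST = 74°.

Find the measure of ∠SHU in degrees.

1. ∠HUS = 48°  [T on ray US]
2. ∠HSU = 74°  [T on ray SU]
3. ∠SHU = 58°  [△HSU]

∠SHU = 58°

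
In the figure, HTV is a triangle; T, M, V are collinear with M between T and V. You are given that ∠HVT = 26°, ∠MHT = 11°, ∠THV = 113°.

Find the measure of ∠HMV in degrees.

∠HMV = 52°

1. ∠HTV = 41°  [△HTV]
2. ∠HTM = 41°  [M on ray TV]
3. ∠HMT = 128°  [△HTM]
4. ∠HMV = 52°  [linear pair at M on TV]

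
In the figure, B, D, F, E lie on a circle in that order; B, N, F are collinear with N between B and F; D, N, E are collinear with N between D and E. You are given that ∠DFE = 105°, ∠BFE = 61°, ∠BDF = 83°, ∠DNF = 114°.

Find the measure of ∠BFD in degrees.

1. ∠DBE = 75°  [cyclic BDFE, opposite ∠B+∠F]
2. ∠BDE = 61°  [same arc BE]
3. ∠BED = 44°  [△BDE]
4. ∠BFD = 44°  [same arc BD]

∠BFD = 44°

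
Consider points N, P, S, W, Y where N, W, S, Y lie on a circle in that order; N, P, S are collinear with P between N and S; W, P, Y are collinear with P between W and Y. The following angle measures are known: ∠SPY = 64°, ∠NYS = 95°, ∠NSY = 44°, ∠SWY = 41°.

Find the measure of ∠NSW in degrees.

1. ∠NPW = 64°  [vertical angles at P]
2. ∠NWS = 85°  [cyclic NWSY, opposite ∠W+∠Y]
3. ∠NWY = 44°  [same arc NY]
4. ∠SNW = 72°  [△NPW]
5. ∠NSW = 23°  [△NWS]

∠NSW = 23°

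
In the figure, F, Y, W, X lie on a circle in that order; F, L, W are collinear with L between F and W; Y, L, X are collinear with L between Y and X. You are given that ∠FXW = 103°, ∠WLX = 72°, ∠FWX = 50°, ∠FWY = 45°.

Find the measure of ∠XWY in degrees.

1. ∠WFX = 27°  [△FWX]
2. ∠WXY = 58°  [△WLX]
3. ∠WYX = 27°  [same arc WX]
4. ∠XWY = 95°  [△YWX]

∠XWY = 95°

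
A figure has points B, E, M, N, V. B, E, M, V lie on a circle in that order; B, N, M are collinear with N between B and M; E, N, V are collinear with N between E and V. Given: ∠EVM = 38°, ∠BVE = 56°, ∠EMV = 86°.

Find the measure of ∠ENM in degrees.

1. ∠MEV = 56°  [△EMV]
2. ∠BME = 56°  [same arc BE]
3. ∠ENM = 68°  [△ENM]

∠ENM = 68°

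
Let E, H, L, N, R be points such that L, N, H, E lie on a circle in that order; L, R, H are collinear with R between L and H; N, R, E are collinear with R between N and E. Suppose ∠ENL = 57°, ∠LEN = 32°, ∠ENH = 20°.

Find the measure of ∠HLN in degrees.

1. ∠LHN = 32°  [same arc LN]
2. ∠HRN = 128°  [△NRH]
3. ∠LRN = 52°  [linear pair at R on LH]
4. ∠HLN = 71°  [△LRN]

∠HLN = 71°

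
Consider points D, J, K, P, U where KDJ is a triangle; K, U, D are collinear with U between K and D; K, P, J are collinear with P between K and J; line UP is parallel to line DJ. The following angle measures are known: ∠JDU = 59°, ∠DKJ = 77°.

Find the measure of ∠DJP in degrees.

1. ∠JDK = 59°  [U on ray DK]
2. ∠DJK = 44°  [△KDJ]
3. ∠DJP = 44°  [P on ray JK]

∠DJP = 44°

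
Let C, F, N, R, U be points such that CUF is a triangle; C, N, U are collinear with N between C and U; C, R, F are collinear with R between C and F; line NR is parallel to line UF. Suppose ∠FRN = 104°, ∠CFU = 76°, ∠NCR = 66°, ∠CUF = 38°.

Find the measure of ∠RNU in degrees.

∠RNU = 142°

1. ∠CRN = 76°  [linear pair at R on CF]
2. ∠CNR = 38°  [△CNR]
3. ∠RNU = 142°  [linear pair at N on CU]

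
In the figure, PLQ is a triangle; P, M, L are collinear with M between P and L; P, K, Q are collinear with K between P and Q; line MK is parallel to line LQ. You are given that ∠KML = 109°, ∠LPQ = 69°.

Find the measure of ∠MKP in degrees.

∠MKP = 40°

1. ∠KMP = 71°  [linear pair at M on PL]
2. ∠KPM = 69°  [M on PL, K on PQ]
3. ∠MKP = 40°  [△PMK]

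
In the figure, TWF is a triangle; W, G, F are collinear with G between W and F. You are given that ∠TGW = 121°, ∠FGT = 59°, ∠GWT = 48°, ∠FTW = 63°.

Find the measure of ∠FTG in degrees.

∠FTG = 52°

1. ∠FWT = 48°  [G on ray WF]
2. ∠TFW = 69°  [△TWF]
3. ∠GFT = 69°  [G on ray FW]
4. ∠FTG = 52°  [△TGF]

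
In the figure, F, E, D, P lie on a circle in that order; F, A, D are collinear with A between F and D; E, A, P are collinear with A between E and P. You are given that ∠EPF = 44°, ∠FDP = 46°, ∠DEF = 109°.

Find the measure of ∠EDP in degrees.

∠EDP = 90°

1. ∠FEP = 46°  [same arc FP]
2. ∠EFP = 90°  [△FEP]
3. ∠EDP = 90°  [cyclic FEDP, opposite ∠F+∠D]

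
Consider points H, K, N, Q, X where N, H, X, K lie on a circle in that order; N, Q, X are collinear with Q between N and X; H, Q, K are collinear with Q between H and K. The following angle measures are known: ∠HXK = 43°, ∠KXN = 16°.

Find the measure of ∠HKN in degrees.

1. ∠HNK = 137°  [cyclic NHXK, opposite ∠N+∠X]
2. ∠KHN = 16°  [same arc NK]
3. ∠HKN = 27°  [△NHK]

∠HKN = 27°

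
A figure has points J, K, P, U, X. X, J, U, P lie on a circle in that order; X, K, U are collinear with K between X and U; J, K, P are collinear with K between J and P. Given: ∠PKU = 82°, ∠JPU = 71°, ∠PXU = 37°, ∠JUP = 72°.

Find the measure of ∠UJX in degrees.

1. ∠PUX = 27°  [△UKP]
2. ∠UPX = 116°  [△XUP]
3. ∠UJX = 64°  [cyclic XJUP, opposite ∠J+∠P]

∠UJX = 64°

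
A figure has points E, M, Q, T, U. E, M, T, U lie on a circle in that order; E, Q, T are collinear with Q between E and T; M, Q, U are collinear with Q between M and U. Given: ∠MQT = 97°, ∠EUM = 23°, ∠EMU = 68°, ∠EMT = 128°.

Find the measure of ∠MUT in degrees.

1. ∠EQU = 97°  [vertical angles at Q]
2. ∠ETU = 68°  [same arc EU]
3. ∠TQU = 83°  [linear pair at Q on ET]
4. ∠MUT = 29°  [△TQU]

∠MUT = 29°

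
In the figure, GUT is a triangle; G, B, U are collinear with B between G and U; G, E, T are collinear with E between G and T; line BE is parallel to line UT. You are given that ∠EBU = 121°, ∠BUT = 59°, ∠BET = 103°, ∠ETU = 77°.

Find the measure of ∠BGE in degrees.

∠BGE = 44°

1. ∠EBG = 59°  [linear pair at B on GU]
2. ∠BEG = 77°  [linear pair at E on GT]
3. ∠BGE = 44°  [△GBE]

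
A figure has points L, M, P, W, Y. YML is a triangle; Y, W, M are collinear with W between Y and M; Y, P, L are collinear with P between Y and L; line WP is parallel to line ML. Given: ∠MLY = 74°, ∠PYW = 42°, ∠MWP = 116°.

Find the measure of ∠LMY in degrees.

1. ∠WPY = 74°  [WP∥ML, corresponding at P]
2. ∠PWY = 64°  [△YWP]
3. ∠LMY = 64°  [WP∥ML, corresponding at W]

∠LMY = 64°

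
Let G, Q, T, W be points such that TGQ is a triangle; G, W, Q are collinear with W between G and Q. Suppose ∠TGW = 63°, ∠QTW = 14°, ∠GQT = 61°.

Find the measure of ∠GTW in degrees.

1. ∠TQW = 61°  [W on ray QG]
2. ∠QWT = 105°  [△TWQ]
3. ∠GWT = 75°  [linear pair at W on GQ]
4. ∠GTW = 42°  [△TGW]

∠GTW = 42°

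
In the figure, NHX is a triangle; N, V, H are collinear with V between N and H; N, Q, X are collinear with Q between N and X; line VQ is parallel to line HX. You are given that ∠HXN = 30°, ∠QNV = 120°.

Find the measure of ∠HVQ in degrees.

∠HVQ = 150°

1. ∠NQV = 30°  [VQ∥HX, corresponding at Q]
2. ∠NVQ = 30°  [△NVQ]
3. ∠HVQ = 150°  [linear pair at V on NH]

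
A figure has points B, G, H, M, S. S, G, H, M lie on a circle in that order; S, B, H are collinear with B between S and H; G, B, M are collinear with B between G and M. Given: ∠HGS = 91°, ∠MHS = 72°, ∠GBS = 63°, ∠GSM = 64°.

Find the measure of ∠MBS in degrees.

∠MBS = 117°

1. ∠HMS = 89°  [cyclic SGHM, opposite ∠G+∠M]
2. ∠MGS = 72°  [same arc SM]
3. ∠HSM = 19°  [△SHM]
4. ∠GMS = 44°  [△SGM]
5. ∠MBS = 117°  [△SBM]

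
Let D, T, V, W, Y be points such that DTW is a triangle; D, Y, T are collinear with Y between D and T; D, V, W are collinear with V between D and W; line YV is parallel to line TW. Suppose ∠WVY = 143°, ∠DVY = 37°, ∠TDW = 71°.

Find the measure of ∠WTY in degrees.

∠WTY = 72°

1. ∠DWT = 37°  [YV∥TW, corresponding at V]
2. ∠DTW = 72°  [△DTW]
3. ∠WTY = 72°  [Y on ray TD]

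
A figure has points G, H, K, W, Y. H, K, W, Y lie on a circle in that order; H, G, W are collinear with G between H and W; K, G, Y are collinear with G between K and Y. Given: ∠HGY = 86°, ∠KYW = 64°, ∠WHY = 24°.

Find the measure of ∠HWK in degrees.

∠HWK = 70°

1. ∠KGW = 86°  [vertical angles at G]
2. ∠WKY = 24°  [same arc WY]
3. ∠HWK = 70°  [△KGW]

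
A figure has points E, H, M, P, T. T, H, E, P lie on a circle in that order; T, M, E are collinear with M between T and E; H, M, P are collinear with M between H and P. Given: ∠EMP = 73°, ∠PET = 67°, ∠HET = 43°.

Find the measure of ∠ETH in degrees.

∠ETH = 40°

1. ∠HMT = 73°  [vertical angles at M]
2. ∠PHT = 67°  [same arc TP]
3. ∠ETH = 40°  [△TMH]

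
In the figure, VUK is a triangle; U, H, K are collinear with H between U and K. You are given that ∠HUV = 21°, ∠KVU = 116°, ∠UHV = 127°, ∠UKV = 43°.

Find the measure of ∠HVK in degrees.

∠HVK = 84°

1. ∠KHV = 53°  [linear pair at H on UK]
2. ∠HKV = 43°  [H on ray KU]
3. ∠HVK = 84°  [△VHK]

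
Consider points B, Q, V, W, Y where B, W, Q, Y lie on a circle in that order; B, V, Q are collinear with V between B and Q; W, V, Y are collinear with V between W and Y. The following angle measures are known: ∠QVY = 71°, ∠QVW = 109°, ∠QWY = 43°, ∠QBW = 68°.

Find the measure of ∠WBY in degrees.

∠WBY = 111°

1. ∠BVW = 71°  [vertical angles at V]
2. ∠BVY = 109°  [linear pair at V on BQ]
3. ∠QBY = 43°  [same arc QY]
4. ∠BWY = 41°  [△BVW]
5. ∠BYW = 28°  [△BVY]
6. ∠WBY = 111°  [△BWY]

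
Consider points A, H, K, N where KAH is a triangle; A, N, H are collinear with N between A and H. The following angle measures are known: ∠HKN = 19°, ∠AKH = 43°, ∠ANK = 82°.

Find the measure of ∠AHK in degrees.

∠AHK = 63°

1. ∠HNK = 98°  [linear pair at N on AH]
2. ∠KHN = 63°  [△KNH]
3. ∠AHK = 63°  [N on ray HA]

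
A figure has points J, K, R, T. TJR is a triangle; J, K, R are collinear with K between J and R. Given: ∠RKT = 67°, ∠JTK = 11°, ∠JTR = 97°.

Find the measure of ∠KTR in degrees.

1. ∠JKT = 113°  [linear pair at K on JR]
2. ∠KJT = 56°  [△TJK]
3. ∠RJT = 56°  [K on ray JR]
4. ∠JRT = 27°  [△TJR]
5. ∠KRT = 27°  [K on ray RJ]
6. ∠KTR = 86°  [△TKR]

∠KTR = 86°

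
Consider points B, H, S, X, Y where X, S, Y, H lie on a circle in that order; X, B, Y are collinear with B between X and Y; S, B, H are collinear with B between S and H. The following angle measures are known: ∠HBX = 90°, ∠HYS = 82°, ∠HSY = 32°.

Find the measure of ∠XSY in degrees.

1. ∠SBY = 90°  [vertical angles at B]
2. ∠SHY = 66°  [△SYH]
3. ∠SYX = 58°  [△SBY]
4. ∠SXY = 66°  [same arc SY]
5. ∠XSY = 56°  [△XSY]

∠XSY = 56°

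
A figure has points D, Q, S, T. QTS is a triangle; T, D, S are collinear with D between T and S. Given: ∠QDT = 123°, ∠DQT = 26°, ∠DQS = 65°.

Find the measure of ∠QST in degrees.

∠QST = 58°

1. ∠QDS = 57°  [linear pair at D on TS]
2. ∠DSQ = 58°  [△QDS]
3. ∠QST = 58°  [D on ray ST]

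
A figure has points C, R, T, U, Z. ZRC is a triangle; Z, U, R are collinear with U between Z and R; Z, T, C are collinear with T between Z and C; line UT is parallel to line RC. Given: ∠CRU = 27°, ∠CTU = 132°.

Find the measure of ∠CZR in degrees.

1. ∠CRZ = 27°  [U on ray RZ]
2. ∠UTZ = 48°  [linear pair at T on ZC]
3. ∠TUZ = 27°  [UT∥RC, corresponding at U]
4. ∠TZU = 105°  [△ZUT]
5. ∠CZR = 105°  [U on ZR, T on ZC]

∠CZR = 105°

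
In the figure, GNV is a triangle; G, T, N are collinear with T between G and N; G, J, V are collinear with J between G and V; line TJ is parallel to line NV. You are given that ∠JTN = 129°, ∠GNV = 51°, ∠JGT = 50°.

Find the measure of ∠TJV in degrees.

∠TJV = 101°

1. ∠GTJ = 51°  [linear pair at T on GN]
2. ∠GJT = 79°  [△GTJ]
3. ∠TJV = 101°  [linear pair at J on GV]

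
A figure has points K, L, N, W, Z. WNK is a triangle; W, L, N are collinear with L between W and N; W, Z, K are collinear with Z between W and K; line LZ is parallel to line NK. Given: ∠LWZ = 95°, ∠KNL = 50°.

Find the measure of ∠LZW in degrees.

∠LZW = 35°

1. ∠KWN = 95°  [L on WN, Z on WK]
2. ∠KNW = 50°  [L on ray NW]
3. ∠NKW = 35°  [△WNK]
4. ∠LZW = 35°  [LZ∥NK, corresponding at Z]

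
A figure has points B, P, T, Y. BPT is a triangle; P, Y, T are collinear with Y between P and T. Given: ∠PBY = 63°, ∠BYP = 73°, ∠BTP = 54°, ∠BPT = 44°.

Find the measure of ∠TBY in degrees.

1. ∠BYT = 107°  [linear pair at Y on PT]
2. ∠BTY = 54°  [Y on ray TP]
3. ∠TBY = 19°  [△BYT]

∠TBY = 19°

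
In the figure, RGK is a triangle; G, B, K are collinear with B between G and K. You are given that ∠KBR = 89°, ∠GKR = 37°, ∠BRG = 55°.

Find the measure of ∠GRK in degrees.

∠GRK = 109°

1. ∠GBR = 91°  [linear pair at B on GK]
2. ∠BGR = 34°  [△RGB]
3. ∠KGR = 34°  [B on ray GK]
4. ∠GRK = 109°  [△RGK]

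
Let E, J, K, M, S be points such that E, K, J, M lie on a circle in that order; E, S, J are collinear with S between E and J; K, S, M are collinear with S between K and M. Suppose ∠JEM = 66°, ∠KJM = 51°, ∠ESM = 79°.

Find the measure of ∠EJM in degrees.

1. ∠JKM = 66°  [same arc JM]
2. ∠JMK = 63°  [△KJM]
3. ∠JSM = 101°  [linear pair at S on EJ]
4. ∠EJM = 16°  [△JSM]

∠EJM = 16°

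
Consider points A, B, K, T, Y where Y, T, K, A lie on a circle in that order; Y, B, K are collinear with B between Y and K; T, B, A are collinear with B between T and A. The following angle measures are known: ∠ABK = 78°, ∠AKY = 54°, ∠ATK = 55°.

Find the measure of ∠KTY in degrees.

1. ∠TBY = 78°  [vertical angles at B]
2. ∠ATY = 54°  [same arc YA]
3. ∠KBT = 102°  [linear pair at B on YK]
4. ∠KYT = 48°  [△YBT]
5. ∠TKY = 23°  [△TBK]
6. ∠KTY = 109°  [△YTK]

∠KTY = 109°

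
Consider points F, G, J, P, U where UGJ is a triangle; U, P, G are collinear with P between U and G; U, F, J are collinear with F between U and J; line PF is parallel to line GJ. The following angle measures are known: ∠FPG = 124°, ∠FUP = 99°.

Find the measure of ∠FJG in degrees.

∠FJG = 25°

1. ∠FPU = 56°  [linear pair at P on UG]
2. ∠PFU = 25°  [△UPF]
3. ∠JFP = 155°  [linear pair at F on UJ]
4. ∠FJG = 25°  [PF∥GJ, co-interior at J–F]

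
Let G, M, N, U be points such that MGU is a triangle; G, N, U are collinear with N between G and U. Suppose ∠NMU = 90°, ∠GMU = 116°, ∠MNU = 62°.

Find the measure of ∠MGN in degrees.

1. ∠MUN = 28°  [△MNU]
2. ∠GUM = 28°  [N on ray UG]
3. ∠MGU = 36°  [△MGU]
4. ∠MGN = 36°  [N on ray GU]

∠MGN = 36°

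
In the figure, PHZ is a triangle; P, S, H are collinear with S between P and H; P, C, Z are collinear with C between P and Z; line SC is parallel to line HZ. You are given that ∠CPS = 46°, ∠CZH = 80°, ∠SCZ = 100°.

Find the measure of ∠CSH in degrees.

1. ∠PCS = 80°  [linear pair at C on PZ]
2. ∠CSP = 54°  [△PSC]
3. ∠CSH = 126°  [linear pair at S on PH]

∠CSH = 126°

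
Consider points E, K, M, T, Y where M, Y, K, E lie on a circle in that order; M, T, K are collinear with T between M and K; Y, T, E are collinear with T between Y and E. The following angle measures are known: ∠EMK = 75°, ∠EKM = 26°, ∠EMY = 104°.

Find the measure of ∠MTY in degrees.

1. ∠EYK = 75°  [same arc KE]
2. ∠EYM = 26°  [same arc ME]
3. ∠EKY = 76°  [cyclic MYKE, opposite ∠M+∠K]
4. ∠KEY = 29°  [△YKE]
5. ∠KMY = 29°  [same arc YK]
6. ∠MTY = 125°  [△MTY]

∠MTY = 125°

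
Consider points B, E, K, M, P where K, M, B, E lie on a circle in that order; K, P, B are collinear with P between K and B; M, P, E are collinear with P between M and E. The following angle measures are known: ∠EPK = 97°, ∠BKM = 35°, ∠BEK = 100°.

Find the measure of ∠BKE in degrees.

∠BKE = 18°

1. ∠BPE = 83°  [linear pair at P on KB]
2. ∠BEM = 35°  [same arc MB]
3. ∠EBK = 62°  [△BPE]
4. ∠BKE = 18°  [△KBE]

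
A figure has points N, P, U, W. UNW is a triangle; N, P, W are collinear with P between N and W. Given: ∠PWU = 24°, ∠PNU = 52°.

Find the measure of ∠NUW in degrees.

∠NUW = 104°

1. ∠NWU = 24°  [P on ray WN]
2. ∠UNW = 52°  [P on ray NW]
3. ∠NUW = 104°  [△UNW]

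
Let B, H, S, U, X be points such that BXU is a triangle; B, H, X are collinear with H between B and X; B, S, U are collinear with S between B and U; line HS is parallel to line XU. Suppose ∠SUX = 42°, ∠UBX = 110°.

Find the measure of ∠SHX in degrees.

∠SHX = 152°

1. ∠BUX = 42°  [S on ray UB]
2. ∠BXU = 28°  [△BXU]
3. ∠BHS = 28°  [HS∥XU, corresponding at H]
4. ∠SHX = 152°  [linear pair at H on BX]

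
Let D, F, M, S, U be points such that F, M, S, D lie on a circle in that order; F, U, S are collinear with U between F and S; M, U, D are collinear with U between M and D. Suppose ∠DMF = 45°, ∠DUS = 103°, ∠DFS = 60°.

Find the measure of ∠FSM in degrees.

∠FSM = 43°

1. ∠FUM = 103°  [vertical angles at U]
2. ∠DMS = 60°  [same arc SD]
3. ∠MUS = 77°  [linear pair at U on FS]
4. ∠FSM = 43°  [△MUS]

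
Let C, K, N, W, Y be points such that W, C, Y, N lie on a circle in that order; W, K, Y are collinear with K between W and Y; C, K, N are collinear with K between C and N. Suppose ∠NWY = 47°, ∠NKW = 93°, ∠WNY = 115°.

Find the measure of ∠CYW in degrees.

1. ∠NCY = 47°  [same arc YN]
2. ∠CKY = 93°  [vertical angles at K]
3. ∠CYW = 40°  [△CKY]

∠CYW = 40°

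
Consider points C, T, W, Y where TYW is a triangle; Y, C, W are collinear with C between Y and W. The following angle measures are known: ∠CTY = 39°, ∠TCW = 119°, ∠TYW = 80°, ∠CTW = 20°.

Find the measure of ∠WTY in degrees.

∠WTY = 59°

1. ∠CWT = 41°  [△TCW]
2. ∠TWY = 41°  [C on ray WY]
3. ∠WTY = 59°  [△TYW]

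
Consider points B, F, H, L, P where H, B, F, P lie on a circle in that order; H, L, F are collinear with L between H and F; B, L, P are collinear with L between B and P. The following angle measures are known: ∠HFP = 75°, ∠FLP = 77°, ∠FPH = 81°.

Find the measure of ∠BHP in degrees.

1. ∠HBP = 75°  [same arc HP]
2. ∠FHP = 24°  [△HFP]
3. ∠HLP = 103°  [linear pair at L on HF]
4. ∠BPH = 53°  [△HLP]
5. ∠BHP = 52°  [△HBP]

∠BHP = 52°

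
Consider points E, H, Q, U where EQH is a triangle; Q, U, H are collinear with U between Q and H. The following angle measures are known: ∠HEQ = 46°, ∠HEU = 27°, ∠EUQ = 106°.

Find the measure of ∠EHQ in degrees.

∠EHQ = 79°

1. ∠EUH = 74°  [linear pair at U on QH]
2. ∠EHU = 79°  [△EUH]
3. ∠EHQ = 79°  [U on ray HQ]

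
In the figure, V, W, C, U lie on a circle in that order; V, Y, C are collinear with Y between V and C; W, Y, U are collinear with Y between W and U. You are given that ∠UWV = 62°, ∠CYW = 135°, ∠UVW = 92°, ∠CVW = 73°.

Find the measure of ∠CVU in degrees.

1. ∠VUW = 26°  [△VWU]
2. ∠UYV = 135°  [vertical angles at Y]
3. ∠CVU = 19°  [△VYU]

∠CVU = 19°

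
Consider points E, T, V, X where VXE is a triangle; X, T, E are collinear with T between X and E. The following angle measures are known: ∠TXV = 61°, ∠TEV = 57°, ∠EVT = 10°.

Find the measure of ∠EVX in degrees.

1. ∠EXV = 61°  [T on ray XE]
2. ∠VEX = 57°  [T on ray EX]
3. ∠EVX = 62°  [△VXE]

∠EVX = 62°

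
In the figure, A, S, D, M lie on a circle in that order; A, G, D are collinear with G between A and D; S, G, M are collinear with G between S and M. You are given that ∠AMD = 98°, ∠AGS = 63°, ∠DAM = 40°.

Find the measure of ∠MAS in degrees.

1. ∠ADM = 42°  [△ADM]
2. ∠DGM = 63°  [vertical angles at G]
3. ∠DSM = 40°  [same arc DM]
4. ∠DMS = 75°  [△DGM]
5. ∠MDS = 65°  [△SDM]
6. ∠MAS = 115°  [cyclic ASDM, opposite ∠A+∠D]

∠MAS = 115°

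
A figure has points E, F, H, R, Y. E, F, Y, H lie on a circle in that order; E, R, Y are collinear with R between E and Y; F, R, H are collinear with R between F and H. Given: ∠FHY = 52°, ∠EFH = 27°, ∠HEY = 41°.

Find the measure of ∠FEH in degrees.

∠FEH = 93°

1. ∠HFY = 41°  [same arc YH]
2. ∠FYH = 87°  [△FYH]
3. ∠FEH = 93°  [cyclic EFYH, opposite ∠E+∠Y]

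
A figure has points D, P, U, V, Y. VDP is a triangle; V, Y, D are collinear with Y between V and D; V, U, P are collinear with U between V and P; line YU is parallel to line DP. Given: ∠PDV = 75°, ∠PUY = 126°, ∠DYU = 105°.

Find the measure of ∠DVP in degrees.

1. ∠UYV = 75°  [YU∥DP, corresponding at Y]
2. ∠VUY = 54°  [linear pair at U on VP]
3. ∠UVY = 51°  [△VYU]
4. ∠DVP = 51°  [Y on VD, U on VP]

∠DVP = 51°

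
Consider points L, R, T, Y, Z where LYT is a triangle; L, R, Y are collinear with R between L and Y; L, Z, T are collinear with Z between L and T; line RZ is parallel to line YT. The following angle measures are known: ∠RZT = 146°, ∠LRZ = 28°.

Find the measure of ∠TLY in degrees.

1. ∠LZR = 34°  [linear pair at Z on LT]
2. ∠RLZ = 118°  [△LRZ]
3. ∠TLY = 118°  [R on LY, Z on LT]

∠TLY = 118°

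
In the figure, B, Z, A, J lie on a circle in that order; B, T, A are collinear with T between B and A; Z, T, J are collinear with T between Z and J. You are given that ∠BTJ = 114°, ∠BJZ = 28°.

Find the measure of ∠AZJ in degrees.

1. ∠ATZ = 114°  [vertical angles at T]
2. ∠BAZ = 28°  [same arc BZ]
3. ∠AZJ = 38°  [△ZTA]

∠AZJ = 38°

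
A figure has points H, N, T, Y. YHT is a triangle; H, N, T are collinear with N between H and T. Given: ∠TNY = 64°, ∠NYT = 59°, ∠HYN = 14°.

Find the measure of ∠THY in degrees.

1. ∠HNY = 116°  [linear pair at N on HT]
2. ∠NHY = 50°  [△YHN]
3. ∠THY = 50°  [N on ray HT]

∠THY = 50°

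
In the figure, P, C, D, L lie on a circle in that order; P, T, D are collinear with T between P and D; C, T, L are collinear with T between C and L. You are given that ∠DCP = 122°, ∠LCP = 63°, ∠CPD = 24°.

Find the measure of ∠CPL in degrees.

1. ∠CDP = 34°  [△PCD]
2. ∠CLP = 34°  [same arc PC]
3. ∠CPL = 83°  [△PCL]

∠CPL = 83°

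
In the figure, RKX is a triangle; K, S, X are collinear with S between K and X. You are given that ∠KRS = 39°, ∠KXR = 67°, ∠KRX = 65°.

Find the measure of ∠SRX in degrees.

∠SRX = 26°

1. ∠RKX = 48°  [△RKX]
2. ∠RXS = 67°  [S on ray XK]
3. ∠RKS = 48°  [S on ray KX]
4. ∠KSR = 93°  [△RKS]
5. ∠RSX = 87°  [linear pair at S on KX]
6. ∠SRX = 26°  [△RSX]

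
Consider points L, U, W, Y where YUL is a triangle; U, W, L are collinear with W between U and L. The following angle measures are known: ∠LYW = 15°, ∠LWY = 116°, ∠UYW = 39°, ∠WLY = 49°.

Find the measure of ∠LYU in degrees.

∠LYU = 54°

1. ∠UWY = 64°  [linear pair at W on UL]
2. ∠WUY = 77°  [△YUW]
3. ∠ULY = 49°  [W on ray LU]
4. ∠LUY = 77°  [W on ray UL]
5. ∠LYU = 54°  [△YUL]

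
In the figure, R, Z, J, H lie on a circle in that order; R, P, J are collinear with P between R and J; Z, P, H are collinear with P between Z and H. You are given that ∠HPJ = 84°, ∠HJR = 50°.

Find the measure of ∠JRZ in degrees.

1. ∠RPZ = 84°  [vertical angles at P]
2. ∠HZR = 50°  [same arc RH]
3. ∠JRZ = 46°  [△RPZ]

∠JRZ = 46°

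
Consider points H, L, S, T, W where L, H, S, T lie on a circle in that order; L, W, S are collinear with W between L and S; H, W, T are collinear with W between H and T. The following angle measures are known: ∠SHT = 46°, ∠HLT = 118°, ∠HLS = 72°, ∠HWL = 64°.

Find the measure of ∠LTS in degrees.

1. ∠SLT = 46°  [same arc ST]
2. ∠HTS = 72°  [same arc HS]
3. ∠SWT = 64°  [vertical angles at W]
4. ∠LST = 44°  [△SWT]
5. ∠LTS = 90°  [△LST]

∠LTS = 90°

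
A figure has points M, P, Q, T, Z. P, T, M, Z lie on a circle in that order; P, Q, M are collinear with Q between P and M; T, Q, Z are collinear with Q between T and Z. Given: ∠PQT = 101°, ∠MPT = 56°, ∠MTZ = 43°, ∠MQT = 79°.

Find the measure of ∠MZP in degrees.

∠MZP = 114°

1. ∠MQZ = 101°  [vertical angles at Q]
2. ∠MZT = 56°  [same arc TM]
3. ∠MPZ = 43°  [same arc MZ]
4. ∠PMZ = 23°  [△MQZ]
5. ∠MZP = 114°  [△PMZ]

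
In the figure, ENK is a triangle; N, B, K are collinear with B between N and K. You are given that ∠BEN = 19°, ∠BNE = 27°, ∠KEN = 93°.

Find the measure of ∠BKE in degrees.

∠BKE = 60°

1. ∠ENK = 27°  [B on ray NK]
2. ∠EKN = 60°  [△ENK]
3. ∠BKE = 60°  [B on ray KN]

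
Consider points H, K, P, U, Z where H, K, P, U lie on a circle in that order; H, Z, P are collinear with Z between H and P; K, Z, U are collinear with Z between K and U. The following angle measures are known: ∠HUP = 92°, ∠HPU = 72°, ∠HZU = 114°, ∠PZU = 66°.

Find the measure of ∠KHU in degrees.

1. ∠PHU = 16°  [△HPU]
2. ∠HKU = 72°  [same arc HU]
3. ∠HUK = 50°  [△HZU]
4. ∠KHU = 58°  [△HKU]

∠KHU = 58°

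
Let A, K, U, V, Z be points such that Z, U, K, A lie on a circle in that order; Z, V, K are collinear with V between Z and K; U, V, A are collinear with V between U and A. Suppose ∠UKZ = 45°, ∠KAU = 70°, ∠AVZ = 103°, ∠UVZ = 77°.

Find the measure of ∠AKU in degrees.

∠AKU = 78°

1. ∠UAZ = 45°  [same arc ZU]
2. ∠KZU = 70°  [same arc UK]
3. ∠AUZ = 33°  [△ZVU]
4. ∠AZU = 102°  [△ZUA]
5. ∠AKU = 78°  [cyclic ZUKA, opposite ∠Z+∠K]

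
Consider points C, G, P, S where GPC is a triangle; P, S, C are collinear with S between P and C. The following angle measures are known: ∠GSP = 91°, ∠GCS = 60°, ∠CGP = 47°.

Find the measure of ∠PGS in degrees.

∠PGS = 16°

1. ∠GCP = 60°  [S on ray CP]
2. ∠CPG = 73°  [△GPC]
3. ∠GPS = 73°  [S on ray PC]
4. ∠PGS = 16°  [△GPS]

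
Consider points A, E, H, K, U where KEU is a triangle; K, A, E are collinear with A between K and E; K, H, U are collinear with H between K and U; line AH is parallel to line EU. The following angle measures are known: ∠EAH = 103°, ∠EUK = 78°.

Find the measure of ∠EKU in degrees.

1. ∠HAK = 77°  [linear pair at A on KE]
2. ∠AHK = 78°  [AH∥EU, corresponding at H]
3. ∠AKH = 25°  [△KAH]
4. ∠EKU = 25°  [A on KE, H on KU]

∠EKU = 25°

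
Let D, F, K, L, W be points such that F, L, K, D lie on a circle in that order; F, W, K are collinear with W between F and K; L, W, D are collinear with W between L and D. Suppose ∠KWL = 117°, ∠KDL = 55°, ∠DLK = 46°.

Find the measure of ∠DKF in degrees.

∠DKF = 62°

1. ∠DWF = 117°  [vertical angles at W]
2. ∠DWK = 63°  [linear pair at W on FK]
3. ∠DKF = 62°  [△KWD]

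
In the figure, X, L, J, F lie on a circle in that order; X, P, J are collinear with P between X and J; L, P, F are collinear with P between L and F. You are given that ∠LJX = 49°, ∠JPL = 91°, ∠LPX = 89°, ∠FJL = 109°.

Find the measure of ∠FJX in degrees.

∠FJX = 60°

1. ∠FLJ = 40°  [△LPJ]
2. ∠FPJ = 89°  [vertical angles at P]
3. ∠JFL = 31°  [△LJF]
4. ∠FJX = 60°  [△JPF]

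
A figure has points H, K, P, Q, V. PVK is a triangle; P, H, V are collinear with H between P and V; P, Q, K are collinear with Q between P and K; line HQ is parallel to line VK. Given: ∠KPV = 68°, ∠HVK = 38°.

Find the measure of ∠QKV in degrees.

1. ∠KVP = 38°  [H on ray VP]
2. ∠PKV = 74°  [△PVK]
3. ∠QKV = 74°  [Q on ray KP]

∠QKV = 74°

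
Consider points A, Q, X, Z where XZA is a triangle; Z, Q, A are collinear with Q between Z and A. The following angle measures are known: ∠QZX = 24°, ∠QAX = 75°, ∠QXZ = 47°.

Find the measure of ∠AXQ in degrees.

∠AXQ = 34°

1. ∠XQZ = 109°  [△XZQ]
2. ∠AQX = 71°  [linear pair at Q on ZA]
3. ∠AXQ = 34°  [△XQA]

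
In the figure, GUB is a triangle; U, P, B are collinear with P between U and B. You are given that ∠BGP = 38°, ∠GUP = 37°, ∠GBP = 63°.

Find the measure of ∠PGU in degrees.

∠PGU = 42°

1. ∠BPG = 79°  [△GPB]
2. ∠GPU = 101°  [linear pair at P on UB]
3. ∠PGU = 42°  [△GUP]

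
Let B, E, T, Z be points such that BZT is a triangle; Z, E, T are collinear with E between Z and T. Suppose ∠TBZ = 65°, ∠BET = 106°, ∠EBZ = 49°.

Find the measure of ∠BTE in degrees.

1. ∠BEZ = 74°  [linear pair at E on ZT]
2. ∠BZE = 57°  [△BZE]
3. ∠BZT = 57°  [E on ray ZT]
4. ∠BTZ = 58°  [△BZT]
5. ∠BTE = 58°  [E on ray TZ]

∠BTE = 58°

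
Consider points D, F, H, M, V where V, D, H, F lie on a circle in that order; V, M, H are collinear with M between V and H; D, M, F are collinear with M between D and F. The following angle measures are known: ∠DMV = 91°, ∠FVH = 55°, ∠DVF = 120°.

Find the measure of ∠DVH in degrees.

1. ∠FDH = 55°  [same arc HF]
2. ∠DHF = 60°  [cyclic VDHF, opposite ∠V+∠H]
3. ∠DFH = 65°  [△DHF]
4. ∠DVH = 65°  [same arc DH]

∠DVH = 65°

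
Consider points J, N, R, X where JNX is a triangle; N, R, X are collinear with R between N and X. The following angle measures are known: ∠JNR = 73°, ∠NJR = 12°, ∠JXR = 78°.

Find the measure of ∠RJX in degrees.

1. ∠JRN = 95°  [△JNR]
2. ∠JRX = 85°  [linear pair at R on NX]
3. ∠RJX = 17°  [△JRX]

∠RJX = 17°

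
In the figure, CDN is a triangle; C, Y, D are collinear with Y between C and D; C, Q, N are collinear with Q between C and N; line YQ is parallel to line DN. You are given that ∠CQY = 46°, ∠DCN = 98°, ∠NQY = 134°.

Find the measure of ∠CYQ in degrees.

∠CYQ = 36°

1. ∠CND = 46°  [YQ∥DN, corresponding at Q]
2. ∠CDN = 36°  [△CDN]
3. ∠CYQ = 36°  [YQ∥DN, corresponding at Y]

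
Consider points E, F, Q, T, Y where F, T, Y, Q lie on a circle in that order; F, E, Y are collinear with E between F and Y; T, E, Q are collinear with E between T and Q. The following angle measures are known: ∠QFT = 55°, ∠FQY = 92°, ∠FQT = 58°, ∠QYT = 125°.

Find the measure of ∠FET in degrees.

1. ∠FTQ = 67°  [△FTQ]
2. ∠FTY = 88°  [cyclic FTYQ, opposite ∠T+∠Q]
3. ∠FYT = 58°  [same arc FT]
4. ∠TFY = 34°  [△FTY]
5. ∠FET = 79°  [△FET]

∠FET = 79°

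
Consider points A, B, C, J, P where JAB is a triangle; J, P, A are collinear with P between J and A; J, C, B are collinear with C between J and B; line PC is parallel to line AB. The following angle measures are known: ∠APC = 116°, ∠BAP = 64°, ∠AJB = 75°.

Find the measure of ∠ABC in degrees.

∠ABC = 41°

1. ∠BAJ = 64°  [P on ray AJ]
2. ∠ABJ = 41°  [△JAB]
3. ∠ABC = 41°  [C on ray BJ]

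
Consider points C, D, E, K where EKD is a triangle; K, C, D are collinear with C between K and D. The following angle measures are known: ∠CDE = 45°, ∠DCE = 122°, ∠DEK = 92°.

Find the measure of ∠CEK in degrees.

∠CEK = 79°

1. ∠EDK = 45°  [C on ray DK]
2. ∠ECK = 58°  [linear pair at C on KD]
3. ∠DKE = 43°  [△EKD]
4. ∠CKE = 43°  [C on ray KD]
5. ∠CEK = 79°  [△EKC]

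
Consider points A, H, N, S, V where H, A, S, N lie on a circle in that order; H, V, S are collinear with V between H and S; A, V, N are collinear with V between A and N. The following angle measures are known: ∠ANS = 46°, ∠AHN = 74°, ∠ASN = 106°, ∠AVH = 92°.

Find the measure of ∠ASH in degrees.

1. ∠NAS = 28°  [△ASN]
2. ∠AVS = 88°  [linear pair at V on HS]
3. ∠ASH = 64°  [△AVS]

∠ASH = 64°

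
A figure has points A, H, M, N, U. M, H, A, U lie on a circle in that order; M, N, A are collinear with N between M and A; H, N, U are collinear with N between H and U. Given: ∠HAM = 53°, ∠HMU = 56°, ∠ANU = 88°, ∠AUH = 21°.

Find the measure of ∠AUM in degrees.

∠AUM = 74°

1. ∠HUM = 53°  [same arc MH]
2. ∠MNU = 92°  [linear pair at N on MA]
3. ∠MAU = 71°  [△ANU]
4. ∠AMU = 35°  [△MNU]
5. ∠AUM = 74°  [△MAU]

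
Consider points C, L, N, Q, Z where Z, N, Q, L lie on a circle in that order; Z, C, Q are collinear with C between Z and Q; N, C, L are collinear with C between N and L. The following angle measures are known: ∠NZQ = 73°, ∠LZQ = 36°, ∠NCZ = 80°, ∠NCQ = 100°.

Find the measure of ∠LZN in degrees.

1. ∠NLQ = 73°  [same arc NQ]
2. ∠LNQ = 36°  [same arc QL]
3. ∠LQN = 71°  [△NQL]
4. ∠LZN = 109°  [cyclic ZNQL, opposite ∠Z+∠Q]

∠LZN = 109°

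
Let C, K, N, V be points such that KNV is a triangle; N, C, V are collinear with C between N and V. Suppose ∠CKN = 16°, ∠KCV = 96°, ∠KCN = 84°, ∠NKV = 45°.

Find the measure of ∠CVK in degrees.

1. ∠CNK = 80°  [△KNC]
2. ∠KNV = 80°  [C on ray NV]
3. ∠KVN = 55°  [△KNV]
4. ∠CVK = 55°  [C on ray VN]

∠CVK = 55°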